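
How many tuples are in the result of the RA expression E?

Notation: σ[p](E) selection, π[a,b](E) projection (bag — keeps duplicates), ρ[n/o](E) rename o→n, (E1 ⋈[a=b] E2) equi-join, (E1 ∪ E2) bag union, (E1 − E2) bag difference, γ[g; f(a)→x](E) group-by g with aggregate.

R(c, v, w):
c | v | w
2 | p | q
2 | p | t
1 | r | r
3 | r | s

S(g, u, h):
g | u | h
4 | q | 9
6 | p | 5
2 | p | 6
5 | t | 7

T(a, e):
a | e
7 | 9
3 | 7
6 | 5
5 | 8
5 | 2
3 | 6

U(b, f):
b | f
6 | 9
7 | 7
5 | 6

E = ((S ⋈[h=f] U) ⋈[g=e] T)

Subexpression sizes:
  S → 4
  U → 3
  (S ⋈[h=f] U) → 3
  T → 6
  ((S ⋈[h=f] U) ⋈[g=e] T) → 2

|E| = 2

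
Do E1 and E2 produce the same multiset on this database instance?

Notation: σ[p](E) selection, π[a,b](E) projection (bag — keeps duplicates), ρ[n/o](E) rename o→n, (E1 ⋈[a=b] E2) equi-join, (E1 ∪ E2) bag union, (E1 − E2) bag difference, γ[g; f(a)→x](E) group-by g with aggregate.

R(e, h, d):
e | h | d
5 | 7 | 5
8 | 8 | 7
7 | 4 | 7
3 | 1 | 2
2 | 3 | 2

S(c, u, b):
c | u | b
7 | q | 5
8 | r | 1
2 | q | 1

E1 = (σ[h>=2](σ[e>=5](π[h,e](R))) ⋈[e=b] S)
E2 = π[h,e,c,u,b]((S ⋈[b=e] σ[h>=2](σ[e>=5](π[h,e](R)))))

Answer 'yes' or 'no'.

E1 stepwise |·|:
  R → 5
  π[h,e](R) → 5
  σ[e>=5](π[h,e](R)) → 3
  σ[h>=2](σ[e>=5](π[h,e](R))) → 3
  S → 3
  (σ[h>=2](σ[e>=5](π[h,e](R))) ⋈[e=b] S) → 1
E2 stepwise |·|:
  S → 3
  R → 5
  π[h,e](R) → 5
  σ[e>=5](π[h,e](R)) → 3
  σ[h>=2](σ[e>=5](π[h,e](R))) → 3
  (S ⋈[b=e] σ[h>=2](σ[e>=5](π[h,e](R)))) → 1
  π[h,e,c,u,b]((S ⋈[b=e] σ[h>=2](σ[e>=5](π[h,e](R))))) → 1

E1 and E2 produce the same multiset:
h | e | c | u | b
7 | 5 | 7 | q | 5

yes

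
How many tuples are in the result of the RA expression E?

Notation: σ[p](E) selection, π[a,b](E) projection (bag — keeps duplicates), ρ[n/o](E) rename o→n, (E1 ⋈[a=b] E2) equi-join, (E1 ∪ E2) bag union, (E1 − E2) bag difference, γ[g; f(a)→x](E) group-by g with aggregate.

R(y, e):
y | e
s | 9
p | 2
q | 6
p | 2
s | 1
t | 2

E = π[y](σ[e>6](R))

Per-node cardinality:
  R → 6
  σ[e>6](R) → 1
  π[y](σ[e>6](R)) → 1

|E| = 1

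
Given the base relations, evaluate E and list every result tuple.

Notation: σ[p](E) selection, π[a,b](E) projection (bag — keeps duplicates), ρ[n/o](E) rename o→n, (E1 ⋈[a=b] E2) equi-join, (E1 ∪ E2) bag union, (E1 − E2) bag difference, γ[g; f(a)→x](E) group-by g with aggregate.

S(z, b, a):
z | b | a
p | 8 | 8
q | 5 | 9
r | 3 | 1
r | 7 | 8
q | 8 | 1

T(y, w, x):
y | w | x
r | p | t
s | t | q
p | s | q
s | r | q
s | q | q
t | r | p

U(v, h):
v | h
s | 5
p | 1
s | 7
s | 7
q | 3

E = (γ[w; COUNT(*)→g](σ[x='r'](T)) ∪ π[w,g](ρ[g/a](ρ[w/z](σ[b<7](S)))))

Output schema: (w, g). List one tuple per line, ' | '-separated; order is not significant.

Row counts bottom-up:
  T → 6
  σ[x='r'](T) → 0
  γ[w; COUNT(*)→g](σ[x='r'](T)) → 0
  S → 5
  σ[b<7](S) → 2
  ρ[w/z](σ[b<7](S)) → 2
  ρ[g/a](ρ[w/z](σ[b<7](S))) → 2
  π[w,g](ρ[g/a](ρ[w/z](σ[b<7](S)))) → 2
  (γ[w; COUNT(*)→g](σ[x='r'](T)) ∪ π[w,g](ρ[g/a](ρ[w/z](σ[b<7](S))))) → 2

== RESULT ==
w | g
q | 9
r | 1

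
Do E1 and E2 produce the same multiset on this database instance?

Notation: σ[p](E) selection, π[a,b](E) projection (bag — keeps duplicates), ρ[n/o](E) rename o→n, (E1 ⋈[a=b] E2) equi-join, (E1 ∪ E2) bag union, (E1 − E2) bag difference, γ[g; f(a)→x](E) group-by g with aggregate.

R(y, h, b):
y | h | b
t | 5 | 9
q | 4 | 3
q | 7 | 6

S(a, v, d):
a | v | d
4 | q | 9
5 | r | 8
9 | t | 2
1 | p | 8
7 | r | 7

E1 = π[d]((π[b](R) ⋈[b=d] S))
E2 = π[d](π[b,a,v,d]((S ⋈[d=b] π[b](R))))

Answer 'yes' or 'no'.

E1 per-node cardinality:
  R → 3
  π[b](R) → 3
  S → 5
  (π[b](R) ⋈[b=d] S) → 1
  π[d]((π[b](R) ⋈[b=d] S)) → 1
E2 per-node cardinality:
  S → 5
  R → 3
  π[b](R) → 3
  (S ⋈[d=b] π[b](R)) → 1
  π[b,a,v,d]((S ⋈[d=b] π[b](R))) → 1
  π[d](π[b,a,v,d]((S ⋈[d=b] π[b](R)))) → 1

E1 and E2 produce the same multiset:
d
9

yes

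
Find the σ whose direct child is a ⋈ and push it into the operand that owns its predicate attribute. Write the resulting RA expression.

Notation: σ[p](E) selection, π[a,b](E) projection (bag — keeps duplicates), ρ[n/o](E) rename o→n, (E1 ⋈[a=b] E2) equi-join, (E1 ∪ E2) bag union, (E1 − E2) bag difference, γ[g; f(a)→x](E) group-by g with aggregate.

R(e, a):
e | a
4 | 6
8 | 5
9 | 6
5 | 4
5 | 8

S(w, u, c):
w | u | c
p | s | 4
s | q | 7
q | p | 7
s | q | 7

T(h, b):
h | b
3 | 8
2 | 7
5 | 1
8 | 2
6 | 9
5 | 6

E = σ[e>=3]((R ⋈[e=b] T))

σ filters on e, owned by the left side.
E' = (σ[e>=3](R) ⋈[e=b] T)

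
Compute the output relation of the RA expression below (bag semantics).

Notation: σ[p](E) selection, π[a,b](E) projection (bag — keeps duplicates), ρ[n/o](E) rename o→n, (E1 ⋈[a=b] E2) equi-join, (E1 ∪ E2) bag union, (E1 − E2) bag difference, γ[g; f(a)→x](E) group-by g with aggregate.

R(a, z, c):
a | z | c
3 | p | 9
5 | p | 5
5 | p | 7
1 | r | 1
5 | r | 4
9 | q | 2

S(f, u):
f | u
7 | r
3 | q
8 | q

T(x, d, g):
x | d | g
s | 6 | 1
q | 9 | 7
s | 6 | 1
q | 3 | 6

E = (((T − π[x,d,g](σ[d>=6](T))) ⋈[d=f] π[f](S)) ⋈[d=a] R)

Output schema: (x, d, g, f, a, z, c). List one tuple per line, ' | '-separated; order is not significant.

Stepwise |·|:
  T → 4
  T → 4
  σ[d>=6](T) → 3
  π[x,d,g](σ[d>=6](T)) → 3
  (T − π[x,d,g](σ[d>=6](T))) → 1
  S → 3
  π[f](S) → 3
  ((T − π[x,d,g](σ[d>=6](T))) ⋈[d=f] π[f](S)) → 1
  R → 6
  (((T − π[x,d,g](σ[d>=6](T))) ⋈[d=f] π[f](S)) ⋈[d=a] R) → 1

== RESULT ==
x | d | g | f | a | z | c
q | 3 | 6 | 3 | 3 | p | 9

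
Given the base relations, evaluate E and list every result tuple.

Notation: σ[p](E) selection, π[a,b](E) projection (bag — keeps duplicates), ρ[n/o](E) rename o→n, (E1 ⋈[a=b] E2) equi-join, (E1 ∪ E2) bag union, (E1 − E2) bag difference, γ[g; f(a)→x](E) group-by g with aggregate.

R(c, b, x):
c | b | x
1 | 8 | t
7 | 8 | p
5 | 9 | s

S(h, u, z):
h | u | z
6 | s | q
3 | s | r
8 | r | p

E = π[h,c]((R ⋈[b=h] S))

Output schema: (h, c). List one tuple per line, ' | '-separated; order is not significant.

Subexpression sizes:
  R → 3
  S → 3
  (R ⋈[b=h] S) → 2
  π[h,c]((R ⋈[b=h] S)) → 2

== RESULT ==
h | c
8 | 1
8 | 7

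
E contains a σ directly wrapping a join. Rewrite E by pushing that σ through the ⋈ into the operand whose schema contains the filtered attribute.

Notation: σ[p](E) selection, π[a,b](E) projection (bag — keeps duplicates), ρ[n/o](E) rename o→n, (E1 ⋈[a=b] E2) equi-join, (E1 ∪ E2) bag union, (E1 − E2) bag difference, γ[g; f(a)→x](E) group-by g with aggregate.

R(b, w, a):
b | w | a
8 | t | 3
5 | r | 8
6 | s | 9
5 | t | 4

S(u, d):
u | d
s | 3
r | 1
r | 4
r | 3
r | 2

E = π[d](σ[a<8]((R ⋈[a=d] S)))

σ filters on a, owned by the left side.
E' = π[d]((σ[a<8](R) ⋈[a=d] S))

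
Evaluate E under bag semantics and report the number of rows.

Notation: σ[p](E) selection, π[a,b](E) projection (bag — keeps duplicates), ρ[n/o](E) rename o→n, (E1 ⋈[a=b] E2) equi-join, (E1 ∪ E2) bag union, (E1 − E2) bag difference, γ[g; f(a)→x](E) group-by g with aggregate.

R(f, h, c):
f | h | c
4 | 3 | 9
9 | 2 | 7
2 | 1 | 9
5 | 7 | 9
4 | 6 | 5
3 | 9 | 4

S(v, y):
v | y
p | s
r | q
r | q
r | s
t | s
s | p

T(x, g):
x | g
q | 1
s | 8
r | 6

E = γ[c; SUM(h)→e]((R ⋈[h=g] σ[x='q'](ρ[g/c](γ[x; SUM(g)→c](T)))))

Stepwise |·|:
  R → 6
  T → 3
  γ[x; SUM(g)→c](T) → 3
  ρ[g/c](γ[x; SUM(g)→c](T)) → 3
  σ[x='q'](ρ[g/c](γ[x; SUM(g)→c](T))) → 1
  (R ⋈[h=g] σ[x='q'](ρ[g/c](γ[x; SUM(g)→c](T)))) → 1
  γ[c; SUM(h)→e]((R ⋈[h=g] σ[x='q'](ρ[g/c](γ[x; SUM(g)→c](T))))) → 1

|E| = 1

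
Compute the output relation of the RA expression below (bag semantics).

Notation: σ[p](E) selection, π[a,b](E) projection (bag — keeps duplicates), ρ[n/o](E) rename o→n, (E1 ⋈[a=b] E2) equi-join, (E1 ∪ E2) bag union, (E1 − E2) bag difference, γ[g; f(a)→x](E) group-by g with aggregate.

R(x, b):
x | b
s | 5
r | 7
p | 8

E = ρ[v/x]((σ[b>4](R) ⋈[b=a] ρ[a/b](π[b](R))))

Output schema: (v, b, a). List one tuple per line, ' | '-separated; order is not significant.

Stepwise |·|:
  R → 3
  σ[b>4](R) → 3
  R → 3
  π[b](R) → 3
  ρ[a/b](π[b](R)) → 3
  (σ[b>4](R) ⋈[b=a] ρ[a/b](π[b](R))) → 3
  ρ[v/x]((σ[b>4](R) ⋈[b=a] ρ[a/b](π[b](R)))) → 3

== RESULT ==
v | b | a
p | 8 | 8
r | 7 | 7
s | 5 | 5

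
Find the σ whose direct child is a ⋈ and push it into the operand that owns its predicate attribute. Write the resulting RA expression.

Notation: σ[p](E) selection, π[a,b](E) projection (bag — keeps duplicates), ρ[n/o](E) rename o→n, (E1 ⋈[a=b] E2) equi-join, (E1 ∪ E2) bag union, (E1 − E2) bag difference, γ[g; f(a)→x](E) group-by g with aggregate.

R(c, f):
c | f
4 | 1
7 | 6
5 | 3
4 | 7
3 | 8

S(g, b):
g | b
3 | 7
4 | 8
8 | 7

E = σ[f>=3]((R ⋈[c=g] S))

σ filters on f, owned by the left side.
E' = (σ[f>=3](R) ⋈[c=g] S)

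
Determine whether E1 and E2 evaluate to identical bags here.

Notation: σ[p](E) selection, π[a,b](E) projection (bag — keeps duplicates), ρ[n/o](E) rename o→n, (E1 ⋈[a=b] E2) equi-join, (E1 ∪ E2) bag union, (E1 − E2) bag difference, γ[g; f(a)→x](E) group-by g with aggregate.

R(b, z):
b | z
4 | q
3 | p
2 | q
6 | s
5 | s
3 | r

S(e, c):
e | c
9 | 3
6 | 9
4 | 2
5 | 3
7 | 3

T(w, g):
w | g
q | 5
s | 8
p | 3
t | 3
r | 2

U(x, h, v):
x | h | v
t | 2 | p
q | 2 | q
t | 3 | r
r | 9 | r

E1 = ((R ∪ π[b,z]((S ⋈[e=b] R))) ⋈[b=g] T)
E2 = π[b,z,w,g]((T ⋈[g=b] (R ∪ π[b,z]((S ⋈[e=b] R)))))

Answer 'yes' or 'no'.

E1 per-node cardinality:
  R → 6
  S → 5
  R → 6
  (S ⋈[e=b] R) → 3
  π[b,z]((S ⋈[e=b] R)) → 3
  (R ∪ π[b,z]((S ⋈[e=b] R))) → 9
  T → 5
  ((R ∪ π[b,z]((S ⋈[e=b] R))) ⋈[b=g] T) → 7
E2 per-node cardinality:
  T → 5
  R → 6
  S → 5
  R → 6
  (S ⋈[e=b] R) → 3
  π[b,z]((S ⋈[e=b] R)) → 3
  (R ∪ π[b,z]((S ⋈[e=b] R))) → 9
  (T ⋈[g=b] (R ∪ π[b,z]((S ⋈[e=b] R)))) → 7
  π[b,z,w,g]((T ⋈[g=b] (R ∪ π[b,z]((S ⋈[e=b] R))))) → 7

E1 and E2 produce the same multiset:
b | z | w | g
2 | q | r | 2
3 | p | p | 3
3 | p | t | 3
3 | r | p | 3
3 | r | t | 3
5 | s | q | 5
5 | s | q | 5

yes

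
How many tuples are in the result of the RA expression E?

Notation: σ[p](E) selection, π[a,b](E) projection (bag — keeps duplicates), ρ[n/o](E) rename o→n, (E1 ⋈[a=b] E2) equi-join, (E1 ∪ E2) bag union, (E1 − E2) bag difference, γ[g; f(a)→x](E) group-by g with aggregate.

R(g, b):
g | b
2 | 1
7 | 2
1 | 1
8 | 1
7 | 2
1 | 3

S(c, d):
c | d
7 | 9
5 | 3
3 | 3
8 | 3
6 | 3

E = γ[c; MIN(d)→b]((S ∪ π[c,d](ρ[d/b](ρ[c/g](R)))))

Stepwise |·|:
  S → 5
  R → 6
  ρ[c/g](R) → 6
  ρ[d/b](ρ[c/g](R)) → 6
  π[c,d](ρ[d/b](ρ[c/g](R))) → 6
  (S ∪ π[c,d](ρ[d/b](ρ[c/g](R)))) → 11
  γ[c; MIN(d)→b]((S ∪ π[c,d](ρ[d/b](ρ[c/g](R))))) → 7

|E| = 7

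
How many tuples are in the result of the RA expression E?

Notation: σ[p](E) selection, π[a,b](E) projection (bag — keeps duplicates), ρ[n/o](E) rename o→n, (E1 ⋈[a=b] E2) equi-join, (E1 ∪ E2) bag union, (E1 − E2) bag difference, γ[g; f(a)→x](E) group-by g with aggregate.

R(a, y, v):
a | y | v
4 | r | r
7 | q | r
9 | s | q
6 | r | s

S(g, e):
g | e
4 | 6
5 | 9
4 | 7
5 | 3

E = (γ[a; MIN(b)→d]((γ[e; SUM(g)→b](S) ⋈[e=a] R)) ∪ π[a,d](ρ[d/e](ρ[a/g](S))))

Per-node cardinality:
  S → 4
  γ[e; SUM(g)→b](S) → 4
  R → 4
  (γ[e; SUM(g)→b](S) ⋈[e=a] R) → 3
  γ[a; MIN(b)→d]((γ[e; SUM(g)→b](S) ⋈[e=a] R)) → 3
  S → 4
  ρ[a/g](S) → 4
  ρ[d/e](ρ[a/g](S)) → 4
  π[a,d](ρ[d/e](ρ[a/g](S))) → 4
  (γ[a; MIN(b)→d]((γ[e; SUM(g)→b](S) ⋈[e=a] R)) ∪ π[a,d](ρ[d/e](ρ[a/g](S)))) → 7

|E| = 7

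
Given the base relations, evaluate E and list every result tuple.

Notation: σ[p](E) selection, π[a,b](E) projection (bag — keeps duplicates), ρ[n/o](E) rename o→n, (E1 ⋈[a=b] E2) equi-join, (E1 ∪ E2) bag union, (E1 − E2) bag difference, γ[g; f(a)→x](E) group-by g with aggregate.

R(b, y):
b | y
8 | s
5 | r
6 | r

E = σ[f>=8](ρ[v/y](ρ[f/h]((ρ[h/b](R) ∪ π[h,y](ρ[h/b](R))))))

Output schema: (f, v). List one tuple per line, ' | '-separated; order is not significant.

Subexpression sizes:
  R → 3
  ρ[h/b](R) → 3
  R → 3
  ρ[h/b](R) → 3
  π[h,y](ρ[h/b](R)) → 3
  (ρ[h/b](R) ∪ π[h,y](ρ[h/b](R))) → 6
  ρ[f/h]((ρ[h/b](R) ∪ π[h,y](ρ[h/b](R)))) → 6
  ρ[v/y](ρ[f/h]((ρ[h/b](R) ∪ π[h,y](ρ[h/b](R))))) → 6
  σ[f>=8](ρ[v/y](ρ[f/h]((ρ[h/b](R) ∪ π[h,y](ρ[h/b](R)))))) → 2

== RESULT ==
f | v
8 | s
8 | s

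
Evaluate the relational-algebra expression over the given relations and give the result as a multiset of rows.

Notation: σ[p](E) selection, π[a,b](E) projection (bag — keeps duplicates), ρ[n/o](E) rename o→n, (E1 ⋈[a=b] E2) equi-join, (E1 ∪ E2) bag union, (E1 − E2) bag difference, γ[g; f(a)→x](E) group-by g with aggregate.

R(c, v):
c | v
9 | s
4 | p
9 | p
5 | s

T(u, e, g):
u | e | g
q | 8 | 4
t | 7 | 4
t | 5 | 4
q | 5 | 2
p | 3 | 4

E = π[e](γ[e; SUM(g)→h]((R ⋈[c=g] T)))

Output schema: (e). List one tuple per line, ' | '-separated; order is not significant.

Per-node cardinality:
  R → 4
  T → 5
  (R ⋈[c=g] T) → 4
  γ[e; SUM(g)→h]((R ⋈[c=g] T)) → 4
  π[e](γ[e; SUM(g)→h]((R ⋈[c=g] T))) → 4

== RESULT ==
e
3
5
7
8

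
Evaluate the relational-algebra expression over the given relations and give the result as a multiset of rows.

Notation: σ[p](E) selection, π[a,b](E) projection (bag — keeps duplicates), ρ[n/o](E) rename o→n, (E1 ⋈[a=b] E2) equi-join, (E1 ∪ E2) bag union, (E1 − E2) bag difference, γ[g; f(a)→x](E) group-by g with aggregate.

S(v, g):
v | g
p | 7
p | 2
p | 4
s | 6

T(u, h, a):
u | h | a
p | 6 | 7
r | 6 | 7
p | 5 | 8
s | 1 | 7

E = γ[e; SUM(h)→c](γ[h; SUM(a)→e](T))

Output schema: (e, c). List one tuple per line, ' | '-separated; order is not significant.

Row counts bottom-up:
  T → 4
  γ[h; SUM(a)→e](T) → 3
  γ[e; SUM(h)→c](γ[h; SUM(a)→e](T)) → 3

== RESULT ==
e | c
7 | 1
8 | 5
14 | 6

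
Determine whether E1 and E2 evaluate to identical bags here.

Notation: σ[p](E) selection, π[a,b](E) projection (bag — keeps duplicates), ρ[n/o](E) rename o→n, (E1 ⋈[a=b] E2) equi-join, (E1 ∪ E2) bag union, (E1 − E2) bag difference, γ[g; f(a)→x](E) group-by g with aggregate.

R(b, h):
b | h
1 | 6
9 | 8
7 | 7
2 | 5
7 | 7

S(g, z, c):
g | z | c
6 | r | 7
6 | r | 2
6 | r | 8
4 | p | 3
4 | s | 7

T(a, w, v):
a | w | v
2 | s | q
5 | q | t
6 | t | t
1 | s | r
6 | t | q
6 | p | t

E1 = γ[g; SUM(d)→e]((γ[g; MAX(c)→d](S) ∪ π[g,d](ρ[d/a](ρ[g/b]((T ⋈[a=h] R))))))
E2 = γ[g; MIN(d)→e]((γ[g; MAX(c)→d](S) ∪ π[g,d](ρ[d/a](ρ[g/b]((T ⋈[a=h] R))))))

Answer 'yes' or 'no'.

E1 per-node cardinality:
  S → 5
  γ[g; MAX(c)→d](S) → 2
  T → 6
  R → 5
  (T ⋈[a=h] R) → 4
  ρ[g/b]((T ⋈[a=h] R)) → 4
  ρ[d/a](ρ[g/b]((T ⋈[a=h] R))) → 4
  π[g,d](ρ[d/a](ρ[g/b]((T ⋈[a=h] R)))) → 4
  (γ[g; MAX(c)→d](S) ∪ π[g,d](ρ[d/a](ρ[g/b]((T ⋈[a=h] R))))) → 6
  γ[g; SUM(d)→e]((γ[g; MAX(c)→d](S) ∪ π[g,d](ρ[d/a](ρ[g/b]((T ⋈[a=h] R)))))) → 4
E2 per-node cardinality:
  S → 5
  γ[g; MAX(c)→d](S) → 2
  T → 6
  R → 5
  (T ⋈[a=h] R) → 4
  ρ[g/b]((T ⋈[a=h] R)) → 4
  ρ[d/a](ρ[g/b]((T ⋈[a=h] R))) → 4
  π[g,d](ρ[d/a](ρ[g/b]((T ⋈[a=h] R)))) → 4
  (γ[g; MAX(c)→d](S) ∪ π[g,d](ρ[d/a](ρ[g/b]((T ⋈[a=h] R))))) → 6
  γ[g; MIN(d)→e]((γ[g; MAX(c)→d](S) ∪ π[g,d](ρ[d/a](ρ[g/b]((T ⋈[a=h] R)))))) → 4

E1 result:
g | e
1 | 18
2 | 5
4 | 7
6 | 8
E2 result:
g | e
1 | 6
2 | 5
4 | 7
6 | 8
Witness: (1, 18) appears 1× in E1 but 0× in E2.

no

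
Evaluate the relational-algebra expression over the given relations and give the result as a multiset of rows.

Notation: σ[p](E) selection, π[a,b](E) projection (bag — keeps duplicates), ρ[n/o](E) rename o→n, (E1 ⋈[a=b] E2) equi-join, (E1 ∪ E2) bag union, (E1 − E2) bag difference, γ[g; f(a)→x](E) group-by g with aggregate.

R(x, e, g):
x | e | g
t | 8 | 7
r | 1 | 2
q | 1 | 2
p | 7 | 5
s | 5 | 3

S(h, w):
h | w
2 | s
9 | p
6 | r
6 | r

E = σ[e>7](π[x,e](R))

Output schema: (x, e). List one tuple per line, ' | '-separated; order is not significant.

Stepwise |·|:
  R → 5
  π[x,e](R) → 5
  σ[e>7](π[x,e](R)) → 1

== RESULT ==
x | e
t | 8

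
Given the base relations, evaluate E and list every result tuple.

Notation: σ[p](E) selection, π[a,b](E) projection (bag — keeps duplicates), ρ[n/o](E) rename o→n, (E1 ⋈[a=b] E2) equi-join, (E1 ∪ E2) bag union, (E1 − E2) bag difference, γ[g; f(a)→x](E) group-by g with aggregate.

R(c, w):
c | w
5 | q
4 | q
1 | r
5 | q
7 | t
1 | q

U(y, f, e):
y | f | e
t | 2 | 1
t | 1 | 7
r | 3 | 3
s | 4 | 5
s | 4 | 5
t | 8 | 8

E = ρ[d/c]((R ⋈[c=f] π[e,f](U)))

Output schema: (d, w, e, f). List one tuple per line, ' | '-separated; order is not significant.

Subexpression sizes:
  R → 6
  U → 6
  π[e,f](U) → 6
  (R ⋈[c=f] π[e,f](U)) → 4
  ρ[d/c]((R ⋈[c=f] π[e,f](U))) → 4

== RESULT ==
d | w | e | f
1 | q | 7 | 1
1 | r | 7 | 1
4 | q | 5 | 4
4 | q | 5 | 4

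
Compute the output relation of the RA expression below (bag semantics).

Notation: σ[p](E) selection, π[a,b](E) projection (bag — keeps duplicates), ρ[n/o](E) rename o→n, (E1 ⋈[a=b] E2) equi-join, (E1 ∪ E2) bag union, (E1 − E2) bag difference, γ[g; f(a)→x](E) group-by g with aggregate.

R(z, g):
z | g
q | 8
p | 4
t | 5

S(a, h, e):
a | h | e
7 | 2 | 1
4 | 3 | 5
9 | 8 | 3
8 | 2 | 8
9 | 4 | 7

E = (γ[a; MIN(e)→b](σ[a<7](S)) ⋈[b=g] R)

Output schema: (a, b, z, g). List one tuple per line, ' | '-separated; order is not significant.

Row counts bottom-up:
  S → 5
  σ[a<7](S) → 1
  γ[a; MIN(e)→b](σ[a<7](S)) → 1
  R → 3
  (γ[a; MIN(e)→b](σ[a<7](S)) ⋈[b=g] R) → 1

== RESULT ==
a | b | z | g
4 | 5 | t | 5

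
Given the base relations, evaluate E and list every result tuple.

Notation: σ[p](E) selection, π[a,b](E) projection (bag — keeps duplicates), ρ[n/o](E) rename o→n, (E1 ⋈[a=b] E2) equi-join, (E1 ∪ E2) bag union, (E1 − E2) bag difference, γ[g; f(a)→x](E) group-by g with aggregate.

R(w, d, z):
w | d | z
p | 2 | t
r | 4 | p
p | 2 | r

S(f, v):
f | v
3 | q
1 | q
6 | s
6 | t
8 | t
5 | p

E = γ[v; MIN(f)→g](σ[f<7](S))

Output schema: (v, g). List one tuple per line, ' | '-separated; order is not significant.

Row counts bottom-up:
  S → 6
  σ[f<7](S) → 5
  γ[v; MIN(f)→g](σ[f<7](S)) → 4

== RESULT ==
v | g
p | 5
q | 1
s | 6
t | 6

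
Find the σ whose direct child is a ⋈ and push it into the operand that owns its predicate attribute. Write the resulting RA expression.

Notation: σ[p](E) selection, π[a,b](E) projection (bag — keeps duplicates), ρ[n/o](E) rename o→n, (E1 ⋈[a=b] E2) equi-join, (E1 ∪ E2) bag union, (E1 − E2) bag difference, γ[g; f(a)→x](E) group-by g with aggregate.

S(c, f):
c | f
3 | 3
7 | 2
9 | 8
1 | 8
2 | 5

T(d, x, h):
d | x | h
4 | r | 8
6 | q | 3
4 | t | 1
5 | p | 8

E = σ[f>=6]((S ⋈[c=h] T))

σ filters on f, owned by the left side.
E' = (σ[f>=6](S) ⋈[c=h] T)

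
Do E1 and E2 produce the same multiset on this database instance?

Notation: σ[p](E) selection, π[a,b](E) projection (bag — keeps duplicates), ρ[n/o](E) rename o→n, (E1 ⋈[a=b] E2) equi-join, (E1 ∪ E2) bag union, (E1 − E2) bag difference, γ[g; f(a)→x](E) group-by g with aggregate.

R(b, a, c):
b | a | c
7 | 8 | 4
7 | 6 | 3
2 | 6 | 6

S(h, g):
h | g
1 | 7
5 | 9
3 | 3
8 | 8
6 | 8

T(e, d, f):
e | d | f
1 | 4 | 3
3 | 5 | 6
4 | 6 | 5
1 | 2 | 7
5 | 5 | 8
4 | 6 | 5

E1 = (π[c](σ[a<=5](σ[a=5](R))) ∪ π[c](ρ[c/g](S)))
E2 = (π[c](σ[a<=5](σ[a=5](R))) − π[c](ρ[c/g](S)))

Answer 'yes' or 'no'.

E1 stepwise |·|:
  R → 3
  σ[a=5](R) → 0
  σ[a<=5](σ[a=5](R)) → 0
  π[c](σ[a<=5](σ[a=5](R))) → 0
  S → 5
  ρ[c/g](S) → 5
  π[c](ρ[c/g](S)) → 5
  (π[c](σ[a<=5](σ[a=5](R))) ∪ π[c](ρ[c/g](S))) → 5
E2 stepwise |·|:
  R → 3
  σ[a=5](R) → 0
  σ[a<=5](σ[a=5](R)) → 0
  π[c](σ[a<=5](σ[a=5](R))) → 0
  S → 5
  ρ[c/g](S) → 5
  π[c](ρ[c/g](S)) → 5
  (π[c](σ[a<=5](σ[a=5](R))) − π[c](ρ[c/g](S))) → 0

E1 result:
c
3
7
8
8
9
E2 result:
c
(0 rows)
Witness: (7,) appears 1× in E1 but 0× in E2.

no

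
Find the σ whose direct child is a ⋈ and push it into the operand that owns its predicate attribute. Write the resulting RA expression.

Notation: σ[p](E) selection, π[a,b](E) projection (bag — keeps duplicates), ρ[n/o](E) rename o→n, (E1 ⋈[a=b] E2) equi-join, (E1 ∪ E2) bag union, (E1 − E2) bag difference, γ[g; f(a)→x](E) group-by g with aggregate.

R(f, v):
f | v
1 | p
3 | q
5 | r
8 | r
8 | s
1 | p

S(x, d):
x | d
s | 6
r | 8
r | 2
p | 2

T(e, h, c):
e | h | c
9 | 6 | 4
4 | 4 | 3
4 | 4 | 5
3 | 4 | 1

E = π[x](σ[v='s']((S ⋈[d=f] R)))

σ filters on v, owned by the right side.
E' = π[x]((S ⋈[d=f] σ[v='s'](R)))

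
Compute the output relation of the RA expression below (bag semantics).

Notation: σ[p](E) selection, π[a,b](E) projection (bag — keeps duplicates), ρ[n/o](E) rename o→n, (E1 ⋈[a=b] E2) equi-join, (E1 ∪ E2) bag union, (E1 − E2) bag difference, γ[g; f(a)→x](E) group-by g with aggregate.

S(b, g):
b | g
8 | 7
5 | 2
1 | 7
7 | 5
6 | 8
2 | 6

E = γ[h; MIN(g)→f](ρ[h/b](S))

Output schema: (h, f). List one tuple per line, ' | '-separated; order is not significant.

Stepwise |·|:
  S → 6
  ρ[h/b](S) → 6
  γ[h; MIN(g)→f](ρ[h/b](S)) → 6

== RESULT ==
h | f
1 | 7
2 | 6
5 | 2
6 | 8
7 | 5
8 | 7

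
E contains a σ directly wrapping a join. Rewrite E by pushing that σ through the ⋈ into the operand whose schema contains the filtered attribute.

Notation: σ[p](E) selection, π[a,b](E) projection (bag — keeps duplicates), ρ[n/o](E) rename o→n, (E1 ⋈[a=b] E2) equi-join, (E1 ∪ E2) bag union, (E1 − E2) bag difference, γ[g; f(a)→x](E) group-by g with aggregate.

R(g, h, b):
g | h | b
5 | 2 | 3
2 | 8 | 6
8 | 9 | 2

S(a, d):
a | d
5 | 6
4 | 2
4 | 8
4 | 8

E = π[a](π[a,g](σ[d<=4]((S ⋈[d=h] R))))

σ filters on d, owned by the left side.
E' = π[a](π[a,g]((σ[d<=4](S) ⋈[d=h] R)))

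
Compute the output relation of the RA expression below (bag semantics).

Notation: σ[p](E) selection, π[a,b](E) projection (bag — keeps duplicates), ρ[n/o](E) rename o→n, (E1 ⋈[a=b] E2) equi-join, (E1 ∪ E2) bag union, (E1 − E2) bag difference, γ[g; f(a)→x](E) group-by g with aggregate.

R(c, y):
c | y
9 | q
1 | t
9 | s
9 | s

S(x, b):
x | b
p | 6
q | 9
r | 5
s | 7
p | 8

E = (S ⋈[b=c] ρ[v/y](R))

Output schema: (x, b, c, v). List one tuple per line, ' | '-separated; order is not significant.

Subexpression sizes:
  S → 5
  R → 4
  ρ[v/y](R) → 4
  (S ⋈[b=c] ρ[v/y](R)) → 3

== RESULT ==
x | b | c | v
q | 9 | 9 | q
q | 9 | 9 | s
q | 9 | 9 | s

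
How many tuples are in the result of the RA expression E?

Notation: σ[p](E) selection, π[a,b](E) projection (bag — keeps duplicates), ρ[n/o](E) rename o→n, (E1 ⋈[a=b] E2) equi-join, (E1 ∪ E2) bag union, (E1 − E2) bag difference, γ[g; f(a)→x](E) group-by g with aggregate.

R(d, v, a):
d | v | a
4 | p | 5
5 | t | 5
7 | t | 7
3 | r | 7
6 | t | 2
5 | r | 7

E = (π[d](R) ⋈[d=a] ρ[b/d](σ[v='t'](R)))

Per-node cardinality:
  R → 6
  π[d](R) → 6
  R → 6
  σ[v='t'](R) → 3
  ρ[b/d](σ[v='t'](R)) → 3
  (π[d](R) ⋈[d=a] ρ[b/d](σ[v='t'](R))) → 3

|E| = 3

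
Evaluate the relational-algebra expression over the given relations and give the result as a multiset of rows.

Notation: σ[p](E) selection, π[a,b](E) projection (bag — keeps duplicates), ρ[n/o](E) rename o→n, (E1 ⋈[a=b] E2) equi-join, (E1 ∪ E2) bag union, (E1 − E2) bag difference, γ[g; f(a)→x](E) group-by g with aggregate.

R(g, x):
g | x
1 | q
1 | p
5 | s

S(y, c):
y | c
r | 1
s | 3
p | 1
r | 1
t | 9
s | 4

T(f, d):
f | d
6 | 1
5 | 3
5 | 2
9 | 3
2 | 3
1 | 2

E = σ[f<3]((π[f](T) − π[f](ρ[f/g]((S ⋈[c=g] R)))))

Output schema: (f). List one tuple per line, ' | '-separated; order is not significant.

Subexpression sizes:
  T → 6
  π[f](T) → 6
  S → 6
  R → 3
  (S ⋈[c=g] R) → 6
  ρ[f/g]((S ⋈[c=g] R)) → 6
  π[f](ρ[f/g]((S ⋈[c=g] R))) → 6
  (π[f](T) − π[f](ρ[f/g]((S ⋈[c=g] R)))) → 5
  σ[f<3]((π[f](T) − π[f](ρ[f/g]((S ⋈[c=g] R))))) → 1

== RESULT ==
f
2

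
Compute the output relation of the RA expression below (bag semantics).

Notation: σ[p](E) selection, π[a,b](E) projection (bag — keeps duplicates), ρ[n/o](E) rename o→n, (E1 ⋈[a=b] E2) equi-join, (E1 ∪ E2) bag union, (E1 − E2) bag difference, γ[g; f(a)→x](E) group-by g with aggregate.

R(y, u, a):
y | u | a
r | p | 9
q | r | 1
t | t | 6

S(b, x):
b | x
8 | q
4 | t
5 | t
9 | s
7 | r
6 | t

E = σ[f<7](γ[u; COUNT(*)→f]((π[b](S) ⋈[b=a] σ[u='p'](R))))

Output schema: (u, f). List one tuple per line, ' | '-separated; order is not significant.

Row counts bottom-up:
  S → 6
  π[b](S) → 6
  R → 3
  σ[u='p'](R) → 1
  (π[b](S) ⋈[b=a] σ[u='p'](R)) → 1
  γ[u; COUNT(*)→f]((π[b](S) ⋈[b=a] σ[u='p'](R))) → 1
  σ[f<7](γ[u; COUNT(*)→f]((π[b](S) ⋈[b=a] σ[u='p'](R)))) → 1

== RESULT ==
u | f
p | 1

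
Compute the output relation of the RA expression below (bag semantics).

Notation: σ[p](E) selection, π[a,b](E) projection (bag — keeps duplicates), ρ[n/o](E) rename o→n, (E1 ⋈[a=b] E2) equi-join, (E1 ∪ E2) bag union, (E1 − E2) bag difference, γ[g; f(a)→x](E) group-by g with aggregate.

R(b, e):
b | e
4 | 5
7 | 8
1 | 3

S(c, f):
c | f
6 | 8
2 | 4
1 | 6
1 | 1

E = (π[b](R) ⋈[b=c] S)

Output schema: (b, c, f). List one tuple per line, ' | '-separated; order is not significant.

Stepwise |·|:
  R → 3
  π[b](R) → 3
  S → 4
  (π[b](R) ⋈[b=c] S) → 2

== RESULT ==
b | c | f
1 | 1 | 1
1 | 1 | 6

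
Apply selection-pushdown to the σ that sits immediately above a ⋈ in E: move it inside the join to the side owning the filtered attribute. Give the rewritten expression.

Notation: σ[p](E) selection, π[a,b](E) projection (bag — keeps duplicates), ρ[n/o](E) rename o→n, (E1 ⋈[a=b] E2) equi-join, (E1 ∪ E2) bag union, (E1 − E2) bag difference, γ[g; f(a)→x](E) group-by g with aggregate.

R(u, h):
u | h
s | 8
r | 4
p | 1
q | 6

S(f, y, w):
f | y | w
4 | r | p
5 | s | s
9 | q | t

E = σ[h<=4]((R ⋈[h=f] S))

σ filters on h, owned by the left side.
E' = (σ[h<=4](R) ⋈[h=f] S)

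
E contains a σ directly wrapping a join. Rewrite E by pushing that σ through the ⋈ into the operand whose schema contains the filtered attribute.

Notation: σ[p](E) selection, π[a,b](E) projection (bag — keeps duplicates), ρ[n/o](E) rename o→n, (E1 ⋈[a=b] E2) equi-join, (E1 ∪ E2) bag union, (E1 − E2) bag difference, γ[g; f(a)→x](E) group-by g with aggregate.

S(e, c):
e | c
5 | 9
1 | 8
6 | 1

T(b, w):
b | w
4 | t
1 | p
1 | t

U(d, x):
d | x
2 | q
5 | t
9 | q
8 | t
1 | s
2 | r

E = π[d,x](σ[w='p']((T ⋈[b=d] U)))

σ filters on w, owned by the left side.
E' = π[d,x]((σ[w='p'](T) ⋈[b=d] U))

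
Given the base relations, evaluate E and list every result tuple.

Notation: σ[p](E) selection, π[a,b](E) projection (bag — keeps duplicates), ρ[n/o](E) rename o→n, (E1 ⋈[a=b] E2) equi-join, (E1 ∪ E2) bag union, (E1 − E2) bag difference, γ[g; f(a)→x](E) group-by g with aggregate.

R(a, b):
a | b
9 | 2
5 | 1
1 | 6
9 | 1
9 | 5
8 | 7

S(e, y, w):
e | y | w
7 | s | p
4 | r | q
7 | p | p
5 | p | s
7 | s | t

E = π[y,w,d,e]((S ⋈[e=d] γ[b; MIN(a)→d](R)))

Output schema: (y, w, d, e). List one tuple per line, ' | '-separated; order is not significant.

Row counts bottom-up:
  S → 5
  R → 6
  γ[b; MIN(a)→d](R) → 5
  (S ⋈[e=d] γ[b; MIN(a)→d](R)) → 1
  π[y,w,d,e]((S ⋈[e=d] γ[b; MIN(a)→d](R))) → 1

== RESULT ==
y | w | d | e
p | s | 5 | 5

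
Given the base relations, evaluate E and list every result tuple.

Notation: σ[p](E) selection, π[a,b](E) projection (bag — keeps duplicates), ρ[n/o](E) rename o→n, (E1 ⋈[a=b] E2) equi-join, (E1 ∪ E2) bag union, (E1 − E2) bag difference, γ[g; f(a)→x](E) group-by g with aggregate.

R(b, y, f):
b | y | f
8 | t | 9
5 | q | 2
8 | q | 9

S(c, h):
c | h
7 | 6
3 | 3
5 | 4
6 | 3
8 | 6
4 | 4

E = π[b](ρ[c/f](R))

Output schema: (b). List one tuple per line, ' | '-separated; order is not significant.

Stepwise |·|:
  R → 3
  ρ[c/f](R) → 3
  π[b](ρ[c/f](R)) → 3

== RESULT ==
b
5
8
8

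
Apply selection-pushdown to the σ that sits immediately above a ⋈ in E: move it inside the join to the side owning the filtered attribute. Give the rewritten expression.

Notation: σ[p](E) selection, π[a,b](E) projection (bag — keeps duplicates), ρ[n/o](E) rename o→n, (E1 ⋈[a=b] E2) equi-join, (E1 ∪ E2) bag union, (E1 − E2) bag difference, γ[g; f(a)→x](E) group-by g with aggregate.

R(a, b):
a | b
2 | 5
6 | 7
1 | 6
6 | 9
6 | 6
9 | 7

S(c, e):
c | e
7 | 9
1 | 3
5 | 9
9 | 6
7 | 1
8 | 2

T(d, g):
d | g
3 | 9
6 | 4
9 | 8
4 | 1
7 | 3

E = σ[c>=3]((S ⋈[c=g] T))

σ filters on c, owned by the left side.
E' = (σ[c>=3](S) ⋈[c=g] T)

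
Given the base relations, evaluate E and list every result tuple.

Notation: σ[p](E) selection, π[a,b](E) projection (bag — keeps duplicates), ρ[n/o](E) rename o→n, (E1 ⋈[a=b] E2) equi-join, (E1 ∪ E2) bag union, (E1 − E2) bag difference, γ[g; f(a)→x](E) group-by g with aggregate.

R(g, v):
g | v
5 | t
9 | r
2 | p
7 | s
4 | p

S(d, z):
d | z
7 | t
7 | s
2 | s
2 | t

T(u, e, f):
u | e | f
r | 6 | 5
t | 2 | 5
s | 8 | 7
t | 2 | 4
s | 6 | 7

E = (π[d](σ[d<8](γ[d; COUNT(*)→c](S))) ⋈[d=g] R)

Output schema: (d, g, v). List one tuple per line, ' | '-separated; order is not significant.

Subexpression sizes:
  S → 4
  γ[d; COUNT(*)→c](S) → 2
  σ[d<8](γ[d; COUNT(*)→c](S)) → 2
  π[d](σ[d<8](γ[d; COUNT(*)→c](S))) → 2
  R → 5
  (π[d](σ[d<8](γ[d; COUNT(*)→c](S))) ⋈[d=g] R) → 2

== RESULT ==
d | g | v
2 | 2 | p
7 | 7 | s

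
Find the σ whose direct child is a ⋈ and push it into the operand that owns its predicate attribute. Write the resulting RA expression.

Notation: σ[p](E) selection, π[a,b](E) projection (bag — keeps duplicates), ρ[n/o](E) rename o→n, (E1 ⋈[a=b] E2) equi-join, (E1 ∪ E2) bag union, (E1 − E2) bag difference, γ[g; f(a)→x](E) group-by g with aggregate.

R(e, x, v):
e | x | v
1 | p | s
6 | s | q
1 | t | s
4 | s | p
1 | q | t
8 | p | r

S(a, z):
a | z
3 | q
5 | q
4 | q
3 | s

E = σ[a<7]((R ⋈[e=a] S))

σ filters on a, owned by the right side.
E' = (R ⋈[e=a] σ[a<7](S))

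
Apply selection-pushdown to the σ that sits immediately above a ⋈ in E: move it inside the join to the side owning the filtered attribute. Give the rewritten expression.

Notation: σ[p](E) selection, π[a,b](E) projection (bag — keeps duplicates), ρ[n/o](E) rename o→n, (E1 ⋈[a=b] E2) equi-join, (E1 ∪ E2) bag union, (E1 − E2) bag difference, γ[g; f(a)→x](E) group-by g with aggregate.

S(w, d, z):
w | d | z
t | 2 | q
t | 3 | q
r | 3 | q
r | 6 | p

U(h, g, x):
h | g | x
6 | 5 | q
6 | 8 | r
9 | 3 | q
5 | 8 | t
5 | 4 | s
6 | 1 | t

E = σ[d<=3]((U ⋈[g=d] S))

σ filters on d, owned by the right side.
E' = (U ⋈[g=d] σ[d<=3](S))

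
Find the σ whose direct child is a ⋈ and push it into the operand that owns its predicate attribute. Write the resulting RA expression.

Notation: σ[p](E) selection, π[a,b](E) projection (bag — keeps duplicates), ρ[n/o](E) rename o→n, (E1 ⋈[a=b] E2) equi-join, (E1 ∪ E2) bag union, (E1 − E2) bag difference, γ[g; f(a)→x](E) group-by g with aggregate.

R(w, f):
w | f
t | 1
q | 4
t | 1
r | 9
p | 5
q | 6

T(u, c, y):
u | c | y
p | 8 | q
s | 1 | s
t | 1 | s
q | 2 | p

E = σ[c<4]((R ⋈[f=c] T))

σ filters on c, owned by the right side.
E' = (R ⋈[f=c] σ[c<4](T))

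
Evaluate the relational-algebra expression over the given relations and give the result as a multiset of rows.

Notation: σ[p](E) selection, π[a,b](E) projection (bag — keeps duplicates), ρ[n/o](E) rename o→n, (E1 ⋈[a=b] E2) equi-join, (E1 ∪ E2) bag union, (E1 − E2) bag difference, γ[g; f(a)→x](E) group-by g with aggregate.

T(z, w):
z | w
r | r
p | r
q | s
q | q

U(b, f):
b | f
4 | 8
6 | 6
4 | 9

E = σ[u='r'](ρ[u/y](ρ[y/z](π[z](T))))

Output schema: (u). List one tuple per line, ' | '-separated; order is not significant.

Per-node cardinality:
  T → 4
  π[z](T) → 4
  ρ[y/z](π[z](T)) → 4
  ρ[u/y](ρ[y/z](π[z](T))) → 4
  σ[u='r'](ρ[u/y](ρ[y/z](π[z](T)))) → 1

== RESULT ==
u
r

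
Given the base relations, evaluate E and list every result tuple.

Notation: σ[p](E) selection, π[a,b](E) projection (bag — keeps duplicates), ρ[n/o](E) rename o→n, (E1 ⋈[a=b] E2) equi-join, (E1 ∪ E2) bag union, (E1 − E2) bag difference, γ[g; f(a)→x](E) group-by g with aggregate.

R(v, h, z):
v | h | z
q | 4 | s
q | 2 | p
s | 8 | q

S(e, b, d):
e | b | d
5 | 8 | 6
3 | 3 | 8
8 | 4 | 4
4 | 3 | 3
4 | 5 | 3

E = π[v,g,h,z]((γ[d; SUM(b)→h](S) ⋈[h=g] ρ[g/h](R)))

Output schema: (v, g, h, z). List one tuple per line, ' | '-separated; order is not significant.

Subexpression sizes:
  S → 5
  γ[d; SUM(b)→h](S) → 4
  R → 3
  ρ[g/h](R) → 3
  (γ[d; SUM(b)→h](S) ⋈[h=g] ρ[g/h](R)) → 3
  π[v,g,h,z]((γ[d; SUM(b)→h](S) ⋈[h=g] ρ[g/h](R))) → 3

== RESULT ==
v | g | h | z
q | 4 | 4 | s
s | 8 | 8 | q
s | 8 | 8 | q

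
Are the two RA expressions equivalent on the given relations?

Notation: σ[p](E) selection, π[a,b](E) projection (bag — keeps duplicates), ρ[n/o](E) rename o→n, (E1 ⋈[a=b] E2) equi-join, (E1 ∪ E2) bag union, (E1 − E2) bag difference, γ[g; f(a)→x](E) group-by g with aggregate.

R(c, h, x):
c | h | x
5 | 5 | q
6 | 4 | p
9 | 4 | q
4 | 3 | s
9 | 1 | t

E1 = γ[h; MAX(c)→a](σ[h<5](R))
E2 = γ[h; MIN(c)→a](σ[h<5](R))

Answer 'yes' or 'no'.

E1 stepwise |·|:
  R → 5
  σ[h<5](R) → 4
  γ[h; MAX(c)→a](σ[h<5](R)) → 3
E2 stepwise |·|:
  R → 5
  σ[h<5](R) → 4
  γ[h; MIN(c)→a](σ[h<5](R)) → 3

E1 result:
h | a
1 | 9
3 | 4
4 | 9
E2 result:
h | a
1 | 9
3 | 4
4 | 6
Witness: (4, 9) appears 1× in E1 but 0× in E2.

no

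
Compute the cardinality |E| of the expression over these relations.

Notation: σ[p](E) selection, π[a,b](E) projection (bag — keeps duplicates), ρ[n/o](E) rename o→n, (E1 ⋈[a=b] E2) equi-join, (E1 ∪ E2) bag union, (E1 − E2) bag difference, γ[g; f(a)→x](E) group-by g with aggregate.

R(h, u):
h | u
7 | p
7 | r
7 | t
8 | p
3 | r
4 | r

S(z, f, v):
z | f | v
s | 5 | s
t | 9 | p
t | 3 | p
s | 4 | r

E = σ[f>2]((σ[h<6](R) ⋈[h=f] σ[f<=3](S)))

Row counts bottom-up:
  R → 6
  σ[h<6](R) → 2
  S → 4
  σ[f<=3](S) → 1
  (σ[h<6](R) ⋈[h=f] σ[f<=3](S)) → 1
  σ[f>2]((σ[h<6](R) ⋈[h=f] σ[f<=3](S))) → 1

|E| = 1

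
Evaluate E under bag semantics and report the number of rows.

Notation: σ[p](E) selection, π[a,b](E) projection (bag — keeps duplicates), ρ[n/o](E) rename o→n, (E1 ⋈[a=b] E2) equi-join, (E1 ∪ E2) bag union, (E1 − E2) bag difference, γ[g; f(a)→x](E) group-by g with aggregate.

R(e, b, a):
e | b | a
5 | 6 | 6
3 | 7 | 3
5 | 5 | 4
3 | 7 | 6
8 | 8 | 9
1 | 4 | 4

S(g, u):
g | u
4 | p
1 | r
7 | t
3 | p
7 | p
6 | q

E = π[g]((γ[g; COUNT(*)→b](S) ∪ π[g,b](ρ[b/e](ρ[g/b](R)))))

Row counts bottom-up:
  S → 6
  γ[g; COUNT(*)→b](S) → 5
  R → 6
  ρ[g/b](R) → 6
  ρ[b/e](ρ[g/b](R)) → 6
  π[g,b](ρ[b/e](ρ[g/b](R))) → 6
  (γ[g; COUNT(*)→b](S) ∪ π[g,b](ρ[b/e](ρ[g/b](R)))) → 11
  π[g]((γ[g; COUNT(*)→b](S) ∪ π[g,b](ρ[b/e](ρ[g/b](R))))) → 11

|E| = 11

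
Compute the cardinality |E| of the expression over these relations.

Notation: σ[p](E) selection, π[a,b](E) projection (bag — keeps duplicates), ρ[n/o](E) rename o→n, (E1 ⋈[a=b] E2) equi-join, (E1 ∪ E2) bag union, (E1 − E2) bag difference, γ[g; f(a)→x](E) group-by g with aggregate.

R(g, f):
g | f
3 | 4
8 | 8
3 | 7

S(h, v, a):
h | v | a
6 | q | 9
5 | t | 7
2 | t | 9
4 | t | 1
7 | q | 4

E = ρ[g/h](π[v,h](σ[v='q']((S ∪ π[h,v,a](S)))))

Subexpression sizes:
  S → 5
  S → 5
  π[h,v,a](S) → 5
  (S ∪ π[h,v,a](S)) → 10
  σ[v='q']((S ∪ π[h,v,a](S))) → 4
  π[v,h](σ[v='q']((S ∪ π[h,v,a](S)))) → 4
  ρ[g/h](π[v,h](σ[v='q']((S ∪ π[h,v,a](S))))) → 4

|E| = 4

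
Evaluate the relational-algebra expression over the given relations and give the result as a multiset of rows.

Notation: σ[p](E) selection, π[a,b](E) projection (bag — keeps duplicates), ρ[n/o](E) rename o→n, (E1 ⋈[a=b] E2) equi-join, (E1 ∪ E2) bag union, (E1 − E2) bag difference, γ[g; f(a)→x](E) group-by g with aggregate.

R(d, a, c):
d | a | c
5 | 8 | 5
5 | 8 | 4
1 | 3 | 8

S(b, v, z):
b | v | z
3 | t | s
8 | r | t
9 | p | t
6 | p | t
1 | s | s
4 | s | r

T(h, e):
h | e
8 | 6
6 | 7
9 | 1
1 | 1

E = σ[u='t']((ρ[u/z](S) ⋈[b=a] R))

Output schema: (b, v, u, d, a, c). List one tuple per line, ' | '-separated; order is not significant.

Per-node cardinality:
  S → 6
  ρ[u/z](S) → 6
  R → 3
  (ρ[u/z](S) ⋈[b=a] R) → 3
  σ[u='t']((ρ[u/z](S) ⋈[b=a] R)) → 2

== RESULT ==
b | v | u | d | a | c
8 | r | t | 5 | 8 | 4
8 | r | t | 5 | 8 | 5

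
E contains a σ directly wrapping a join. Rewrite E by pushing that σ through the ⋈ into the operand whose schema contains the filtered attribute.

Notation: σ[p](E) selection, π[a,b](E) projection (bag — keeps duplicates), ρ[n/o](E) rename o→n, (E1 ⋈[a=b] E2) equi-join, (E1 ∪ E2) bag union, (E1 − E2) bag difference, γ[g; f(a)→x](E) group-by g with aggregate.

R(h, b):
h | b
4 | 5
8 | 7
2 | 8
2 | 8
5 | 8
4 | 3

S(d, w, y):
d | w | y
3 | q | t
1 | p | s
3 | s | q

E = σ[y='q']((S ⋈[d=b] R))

σ filters on y, owned by the left side.
E' = (σ[y='q'](S) ⋈[d=b] R)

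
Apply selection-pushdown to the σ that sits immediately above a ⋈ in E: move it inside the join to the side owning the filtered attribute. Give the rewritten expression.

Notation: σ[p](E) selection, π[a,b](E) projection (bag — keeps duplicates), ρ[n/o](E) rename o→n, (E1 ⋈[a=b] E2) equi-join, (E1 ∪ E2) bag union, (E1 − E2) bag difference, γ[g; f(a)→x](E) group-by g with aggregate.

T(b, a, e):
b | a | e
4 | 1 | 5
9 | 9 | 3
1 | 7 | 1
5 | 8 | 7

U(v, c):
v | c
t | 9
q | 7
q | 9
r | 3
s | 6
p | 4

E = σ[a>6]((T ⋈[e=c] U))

σ filters on a, owned by the left side.
E' = (σ[a>6](T) ⋈[e=c] U)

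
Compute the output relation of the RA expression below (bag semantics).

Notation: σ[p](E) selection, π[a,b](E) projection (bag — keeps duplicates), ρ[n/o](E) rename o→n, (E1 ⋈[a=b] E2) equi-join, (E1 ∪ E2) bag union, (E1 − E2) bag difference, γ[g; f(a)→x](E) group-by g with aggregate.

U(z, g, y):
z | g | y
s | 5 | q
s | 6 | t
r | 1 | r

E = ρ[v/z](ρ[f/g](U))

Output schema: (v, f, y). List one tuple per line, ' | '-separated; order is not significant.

Per-node cardinality:
  U → 3
  ρ[f/g](U) → 3
  ρ[v/z](ρ[f/g](U)) → 3

== RESULT ==
v | f | y
r | 1 | r
s | 5 | q
s | 6 | t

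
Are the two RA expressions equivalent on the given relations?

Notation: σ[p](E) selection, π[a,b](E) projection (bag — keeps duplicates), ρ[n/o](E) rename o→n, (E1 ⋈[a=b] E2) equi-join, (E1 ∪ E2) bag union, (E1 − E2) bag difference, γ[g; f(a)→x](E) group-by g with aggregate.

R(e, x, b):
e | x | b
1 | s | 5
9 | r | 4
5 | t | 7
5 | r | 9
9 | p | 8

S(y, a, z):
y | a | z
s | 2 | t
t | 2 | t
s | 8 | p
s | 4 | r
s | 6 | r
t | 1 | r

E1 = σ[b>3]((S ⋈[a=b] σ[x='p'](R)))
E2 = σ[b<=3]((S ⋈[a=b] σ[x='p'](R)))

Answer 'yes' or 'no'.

E1 stepwise |·|:
  S → 6
  R → 5
  σ[x='p'](R) → 1
  (S ⋈[a=b] σ[x='p'](R)) → 1
  σ[b>3]((S ⋈[a=b] σ[x='p'](R))) → 1
E2 stepwise |·|:
  S → 6
  R → 5
  σ[x='p'](R) → 1
  (S ⋈[a=b] σ[x='p'](R)) → 1
  σ[b<=3]((S ⋈[a=b] σ[x='p'](R))) → 0

E1 result:
y | a | z | e | x | b
s | 8 | p | 9 | p | 8
E2 result:
y | a | z | e | x | b
(0 rows)
Witness: ('s', 8, 'p', 9, 'p', 8) appears 1× in E1 but 0× in E2.

no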